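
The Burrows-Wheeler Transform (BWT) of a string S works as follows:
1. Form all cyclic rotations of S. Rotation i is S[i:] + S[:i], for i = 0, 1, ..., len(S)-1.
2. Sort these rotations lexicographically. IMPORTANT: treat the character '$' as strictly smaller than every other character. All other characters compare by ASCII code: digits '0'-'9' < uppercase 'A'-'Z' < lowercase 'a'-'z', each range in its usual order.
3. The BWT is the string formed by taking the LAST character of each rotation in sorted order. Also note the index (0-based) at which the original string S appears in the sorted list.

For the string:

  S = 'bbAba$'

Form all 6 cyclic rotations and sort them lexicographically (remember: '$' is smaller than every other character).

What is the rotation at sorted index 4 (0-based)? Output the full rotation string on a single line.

All 6 rotations (rotation i = S[i:]+S[:i]):
  rot[0] = bbAba$
  rot[1] = bAba$b
  rot[2] = Aba$bb
  rot[3] = ba$bbA
  rot[4] = a$bbAb
  rot[5] = $bbAba
Sorted (with $ < everything):
  sorted[0] = $bbAba
  sorted[1] = Aba$bb
  sorted[2] = a$bbAb
  sorted[3] = bAba$b
  sorted[4] = ba$bbA
  sorted[5] = bbAba$
sorted[4] = ba$bbA

Answer: ba$bbA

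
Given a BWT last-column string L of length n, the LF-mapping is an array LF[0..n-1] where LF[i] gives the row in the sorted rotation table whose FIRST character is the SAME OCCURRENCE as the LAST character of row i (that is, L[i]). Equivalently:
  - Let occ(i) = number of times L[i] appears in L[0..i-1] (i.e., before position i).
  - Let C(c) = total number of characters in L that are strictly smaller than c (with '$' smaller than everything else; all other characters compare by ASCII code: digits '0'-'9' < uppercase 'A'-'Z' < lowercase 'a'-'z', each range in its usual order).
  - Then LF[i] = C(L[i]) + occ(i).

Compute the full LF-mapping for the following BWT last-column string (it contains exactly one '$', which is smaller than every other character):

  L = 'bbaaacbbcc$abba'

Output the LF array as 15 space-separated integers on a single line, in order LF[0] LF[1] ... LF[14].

Char counts: '$':1, 'a':5, 'b':6, 'c':3
C (first-col start): C('$')=0, C('a')=1, C('b')=6, C('c')=12
L[0]='b': occ=0, LF[0]=C('b')+0=6+0=6
L[1]='b': occ=1, LF[1]=C('b')+1=6+1=7
L[2]='a': occ=0, LF[2]=C('a')+0=1+0=1
L[3]='a': occ=1, LF[3]=C('a')+1=1+1=2
L[4]='a': occ=2, LF[4]=C('a')+2=1+2=3
L[5]='c': occ=0, LF[5]=C('c')+0=12+0=12
L[6]='b': occ=2, LF[6]=C('b')+2=6+2=8
L[7]='b': occ=3, LF[7]=C('b')+3=6+3=9
L[8]='c': occ=1, LF[8]=C('c')+1=12+1=13
L[9]='c': occ=2, LF[9]=C('c')+2=12+2=14
L[10]='$': occ=0, LF[10]=C('$')+0=0+0=0
L[11]='a': occ=3, LF[11]=C('a')+3=1+3=4
L[12]='b': occ=4, LF[12]=C('b')+4=6+4=10
L[13]='b': occ=5, LF[13]=C('b')+5=6+5=11
L[14]='a': occ=4, LF[14]=C('a')+4=1+4=5

Answer: 6 7 1 2 3 12 8 9 13 14 0 4 10 11 5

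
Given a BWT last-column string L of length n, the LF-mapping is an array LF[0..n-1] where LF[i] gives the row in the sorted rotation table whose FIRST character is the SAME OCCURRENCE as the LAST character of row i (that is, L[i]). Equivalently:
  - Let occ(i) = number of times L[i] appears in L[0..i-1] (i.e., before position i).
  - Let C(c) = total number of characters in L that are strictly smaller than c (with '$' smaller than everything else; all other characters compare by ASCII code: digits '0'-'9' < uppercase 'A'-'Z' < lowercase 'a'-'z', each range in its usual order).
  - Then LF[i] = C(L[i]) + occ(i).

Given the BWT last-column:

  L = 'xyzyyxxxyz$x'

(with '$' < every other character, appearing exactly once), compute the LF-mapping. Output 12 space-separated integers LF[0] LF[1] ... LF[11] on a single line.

Answer: 1 6 10 7 8 2 3 4 9 11 0 5

Derivation:
Char counts: '$':1, 'x':5, 'y':4, 'z':2
C (first-col start): C('$')=0, C('x')=1, C('y')=6, C('z')=10
L[0]='x': occ=0, LF[0]=C('x')+0=1+0=1
L[1]='y': occ=0, LF[1]=C('y')+0=6+0=6
L[2]='z': occ=0, LF[2]=C('z')+0=10+0=10
L[3]='y': occ=1, LF[3]=C('y')+1=6+1=7
L[4]='y': occ=2, LF[4]=C('y')+2=6+2=8
L[5]='x': occ=1, LF[5]=C('x')+1=1+1=2
L[6]='x': occ=2, LF[6]=C('x')+2=1+2=3
L[7]='x': occ=3, LF[7]=C('x')+3=1+3=4
L[8]='y': occ=3, LF[8]=C('y')+3=6+3=9
L[9]='z': occ=1, LF[9]=C('z')+1=10+1=11
L[10]='$': occ=0, LF[10]=C('$')+0=0+0=0
L[11]='x': occ=4, LF[11]=C('x')+4=1+4=5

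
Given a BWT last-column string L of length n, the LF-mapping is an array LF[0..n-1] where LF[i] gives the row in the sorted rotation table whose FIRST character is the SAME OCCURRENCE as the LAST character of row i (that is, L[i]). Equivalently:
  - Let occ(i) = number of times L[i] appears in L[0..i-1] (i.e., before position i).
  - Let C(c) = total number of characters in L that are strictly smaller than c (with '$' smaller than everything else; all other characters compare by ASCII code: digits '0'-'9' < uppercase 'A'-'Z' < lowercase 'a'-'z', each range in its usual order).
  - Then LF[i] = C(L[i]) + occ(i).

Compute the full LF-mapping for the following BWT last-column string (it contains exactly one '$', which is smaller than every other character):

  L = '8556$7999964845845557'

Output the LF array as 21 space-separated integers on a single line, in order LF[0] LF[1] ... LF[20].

Char counts: '$':1, '4':3, '5':6, '6':2, '7':2, '8':3, '9':4
C (first-col start): C('$')=0, C('4')=1, C('5')=4, C('6')=10, C('7')=12, C('8')=14, C('9')=17
L[0]='8': occ=0, LF[0]=C('8')+0=14+0=14
L[1]='5': occ=0, LF[1]=C('5')+0=4+0=4
L[2]='5': occ=1, LF[2]=C('5')+1=4+1=5
L[3]='6': occ=0, LF[3]=C('6')+0=10+0=10
L[4]='$': occ=0, LF[4]=C('$')+0=0+0=0
L[5]='7': occ=0, LF[5]=C('7')+0=12+0=12
L[6]='9': occ=0, LF[6]=C('9')+0=17+0=17
L[7]='9': occ=1, LF[7]=C('9')+1=17+1=18
L[8]='9': occ=2, LF[8]=C('9')+2=17+2=19
L[9]='9': occ=3, LF[9]=C('9')+3=17+3=20
L[10]='6': occ=1, LF[10]=C('6')+1=10+1=11
L[11]='4': occ=0, LF[11]=C('4')+0=1+0=1
L[12]='8': occ=1, LF[12]=C('8')+1=14+1=15
L[13]='4': occ=1, LF[13]=C('4')+1=1+1=2
L[14]='5': occ=2, LF[14]=C('5')+2=4+2=6
L[15]='8': occ=2, LF[15]=C('8')+2=14+2=16
L[16]='4': occ=2, LF[16]=C('4')+2=1+2=3
L[17]='5': occ=3, LF[17]=C('5')+3=4+3=7
L[18]='5': occ=4, LF[18]=C('5')+4=4+4=8
L[19]='5': occ=5, LF[19]=C('5')+5=4+5=9
L[20]='7': occ=1, LF[20]=C('7')+1=12+1=13

Answer: 14 4 5 10 0 12 17 18 19 20 11 1 15 2 6 16 3 7 8 9 13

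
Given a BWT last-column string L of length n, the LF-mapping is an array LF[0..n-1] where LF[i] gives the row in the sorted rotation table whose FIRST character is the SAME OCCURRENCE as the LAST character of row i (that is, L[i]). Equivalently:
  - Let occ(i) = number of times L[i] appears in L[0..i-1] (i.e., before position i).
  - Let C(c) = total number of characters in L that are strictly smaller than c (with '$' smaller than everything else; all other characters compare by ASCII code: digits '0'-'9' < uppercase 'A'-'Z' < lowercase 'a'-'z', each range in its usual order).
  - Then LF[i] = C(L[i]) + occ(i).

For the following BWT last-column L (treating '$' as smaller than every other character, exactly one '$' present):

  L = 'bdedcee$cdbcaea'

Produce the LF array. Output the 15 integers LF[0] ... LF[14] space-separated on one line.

Answer: 3 8 11 9 5 12 13 0 6 10 4 7 1 14 2

Derivation:
Char counts: '$':1, 'a':2, 'b':2, 'c':3, 'd':3, 'e':4
C (first-col start): C('$')=0, C('a')=1, C('b')=3, C('c')=5, C('d')=8, C('e')=11
L[0]='b': occ=0, LF[0]=C('b')+0=3+0=3
L[1]='d': occ=0, LF[1]=C('d')+0=8+0=8
L[2]='e': occ=0, LF[2]=C('e')+0=11+0=11
L[3]='d': occ=1, LF[3]=C('d')+1=8+1=9
L[4]='c': occ=0, LF[4]=C('c')+0=5+0=5
L[5]='e': occ=1, LF[5]=C('e')+1=11+1=12
L[6]='e': occ=2, LF[6]=C('e')+2=11+2=13
L[7]='$': occ=0, LF[7]=C('$')+0=0+0=0
L[8]='c': occ=1, LF[8]=C('c')+1=5+1=6
L[9]='d': occ=2, LF[9]=C('d')+2=8+2=10
L[10]='b': occ=1, LF[10]=C('b')+1=3+1=4
L[11]='c': occ=2, LF[11]=C('c')+2=5+2=7
L[12]='a': occ=0, LF[12]=C('a')+0=1+0=1
L[13]='e': occ=3, LF[13]=C('e')+3=11+3=14
L[14]='a': occ=1, LF[14]=C('a')+1=1+1=2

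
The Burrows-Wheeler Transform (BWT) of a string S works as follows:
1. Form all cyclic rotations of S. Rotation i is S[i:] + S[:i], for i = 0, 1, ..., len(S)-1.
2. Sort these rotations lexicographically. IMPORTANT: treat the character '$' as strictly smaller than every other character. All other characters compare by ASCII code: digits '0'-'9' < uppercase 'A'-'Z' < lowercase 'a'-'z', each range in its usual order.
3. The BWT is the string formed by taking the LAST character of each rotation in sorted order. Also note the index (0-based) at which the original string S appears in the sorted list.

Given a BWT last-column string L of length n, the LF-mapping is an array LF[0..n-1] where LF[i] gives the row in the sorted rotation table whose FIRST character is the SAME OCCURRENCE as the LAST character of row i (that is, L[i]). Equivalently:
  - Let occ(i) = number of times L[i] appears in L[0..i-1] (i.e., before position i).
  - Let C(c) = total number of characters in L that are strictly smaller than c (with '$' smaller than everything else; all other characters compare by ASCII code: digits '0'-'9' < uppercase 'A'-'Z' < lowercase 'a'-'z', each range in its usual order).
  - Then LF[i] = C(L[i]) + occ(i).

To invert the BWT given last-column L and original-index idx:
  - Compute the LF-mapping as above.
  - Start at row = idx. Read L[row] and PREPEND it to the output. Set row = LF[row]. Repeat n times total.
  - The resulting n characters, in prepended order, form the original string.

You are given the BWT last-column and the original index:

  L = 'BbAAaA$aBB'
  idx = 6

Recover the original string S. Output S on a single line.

Answer: BbAAABaaB$

Derivation:
LF mapping: 4 9 1 2 7 3 0 8 5 6
Walk LF starting at row 6, prepending L[row]:
  step 1: row=6, L[6]='$', prepend. Next row=LF[6]=0
  step 2: row=0, L[0]='B', prepend. Next row=LF[0]=4
  step 3: row=4, L[4]='a', prepend. Next row=LF[4]=7
  step 4: row=7, L[7]='a', prepend. Next row=LF[7]=8
  step 5: row=8, L[8]='B', prepend. Next row=LF[8]=5
  step 6: row=5, L[5]='A', prepend. Next row=LF[5]=3
  step 7: row=3, L[3]='A', prepend. Next row=LF[3]=2
  step 8: row=2, L[2]='A', prepend. Next row=LF[2]=1
  step 9: row=1, L[1]='b', prepend. Next row=LF[1]=9
  step 10: row=9, L[9]='B', prepend. Next row=LF[9]=6
Reversed output: BbAAABaaB$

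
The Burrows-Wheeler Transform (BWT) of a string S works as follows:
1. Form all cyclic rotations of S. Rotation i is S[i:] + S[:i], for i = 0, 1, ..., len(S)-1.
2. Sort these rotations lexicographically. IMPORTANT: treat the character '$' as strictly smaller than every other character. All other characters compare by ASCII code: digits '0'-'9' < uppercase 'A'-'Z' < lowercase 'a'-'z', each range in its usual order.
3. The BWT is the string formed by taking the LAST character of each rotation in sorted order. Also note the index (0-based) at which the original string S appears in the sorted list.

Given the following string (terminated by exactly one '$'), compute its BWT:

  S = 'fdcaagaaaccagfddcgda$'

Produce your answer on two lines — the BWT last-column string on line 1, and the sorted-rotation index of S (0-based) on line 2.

Answer: adgacaacdcadgfdf$gaca
16

Derivation:
All 21 rotations (rotation i = S[i:]+S[:i]):
  rot[0] = fdcaagaaaccagfddcgda$
  rot[1] = dcaagaaaccagfddcgda$f
  rot[2] = caagaaaccagfddcgda$fd
  rot[3] = aagaaaccagfddcgda$fdc
  rot[4] = agaaaccagfddcgda$fdca
  rot[5] = gaaaccagfddcgda$fdcaa
  rot[6] = aaaccagfddcgda$fdcaag
  rot[7] = aaccagfddcgda$fdcaaga
  rot[8] = accagfddcgda$fdcaagaa
  rot[9] = ccagfddcgda$fdcaagaaa
  rot[10] = cagfddcgda$fdcaagaaac
  rot[11] = agfddcgda$fdcaagaaacc
  rot[12] = gfddcgda$fdcaagaaacca
  rot[13] = fddcgda$fdcaagaaaccag
  rot[14] = ddcgda$fdcaagaaaccagf
  rot[15] = dcgda$fdcaagaaaccagfd
  rot[16] = cgda$fdcaagaaaccagfdd
  rot[17] = gda$fdcaagaaaccagfddc
  rot[18] = da$fdcaagaaaccagfddcg
  rot[19] = a$fdcaagaaaccagfddcgd
  rot[20] = $fdcaagaaaccagfddcgda
Sorted (with $ < everything):
  sorted[0] = $fdcaagaaaccagfddcgda  (last char: 'a')
  sorted[1] = a$fdcaagaaaccagfddcgd  (last char: 'd')
  sorted[2] = aaaccagfddcgda$fdcaag  (last char: 'g')
  sorted[3] = aaccagfddcgda$fdcaaga  (last char: 'a')
  sorted[4] = aagaaaccagfddcgda$fdc  (last char: 'c')
  sorted[5] = accagfddcgda$fdcaagaa  (last char: 'a')
  sorted[6] = agaaaccagfddcgda$fdca  (last char: 'a')
  sorted[7] = agfddcgda$fdcaagaaacc  (last char: 'c')
  sorted[8] = caagaaaccagfddcgda$fd  (last char: 'd')
  sorted[9] = cagfddcgda$fdcaagaaac  (last char: 'c')
  sorted[10] = ccagfddcgda$fdcaagaaa  (last char: 'a')
  sorted[11] = cgda$fdcaagaaaccagfdd  (last char: 'd')
  sorted[12] = da$fdcaagaaaccagfddcg  (last char: 'g')
  sorted[13] = dcaagaaaccagfddcgda$f  (last char: 'f')
  sorted[14] = dcgda$fdcaagaaaccagfd  (last char: 'd')
  sorted[15] = ddcgda$fdcaagaaaccagf  (last char: 'f')
  sorted[16] = fdcaagaaaccagfddcgda$  (last char: '$')
  sorted[17] = fddcgda$fdcaagaaaccag  (last char: 'g')
  sorted[18] = gaaaccagfddcgda$fdcaa  (last char: 'a')
  sorted[19] = gda$fdcaagaaaccagfddc  (last char: 'c')
  sorted[20] = gfddcgda$fdcaagaaacca  (last char: 'a')
Last column: adgacaacdcadgfdf$gaca
Original string S is at sorted index 16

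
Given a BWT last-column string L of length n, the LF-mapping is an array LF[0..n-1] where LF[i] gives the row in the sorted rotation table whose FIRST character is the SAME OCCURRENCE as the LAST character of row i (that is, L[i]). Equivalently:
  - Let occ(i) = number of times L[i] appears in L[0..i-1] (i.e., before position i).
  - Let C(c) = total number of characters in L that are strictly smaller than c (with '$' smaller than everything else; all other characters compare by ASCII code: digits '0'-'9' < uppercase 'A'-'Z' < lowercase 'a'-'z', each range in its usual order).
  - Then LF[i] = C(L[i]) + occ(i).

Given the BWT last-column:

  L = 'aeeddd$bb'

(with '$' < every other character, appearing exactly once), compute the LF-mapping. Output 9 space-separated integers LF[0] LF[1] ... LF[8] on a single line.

Answer: 1 7 8 4 5 6 0 2 3

Derivation:
Char counts: '$':1, 'a':1, 'b':2, 'd':3, 'e':2
C (first-col start): C('$')=0, C('a')=1, C('b')=2, C('d')=4, C('e')=7
L[0]='a': occ=0, LF[0]=C('a')+0=1+0=1
L[1]='e': occ=0, LF[1]=C('e')+0=7+0=7
L[2]='e': occ=1, LF[2]=C('e')+1=7+1=8
L[3]='d': occ=0, LF[3]=C('d')+0=4+0=4
L[4]='d': occ=1, LF[4]=C('d')+1=4+1=5
L[5]='d': occ=2, LF[5]=C('d')+2=4+2=6
L[6]='$': occ=0, LF[6]=C('$')+0=0+0=0
L[7]='b': occ=0, LF[7]=C('b')+0=2+0=2
L[8]='b': occ=1, LF[8]=C('b')+1=2+1=3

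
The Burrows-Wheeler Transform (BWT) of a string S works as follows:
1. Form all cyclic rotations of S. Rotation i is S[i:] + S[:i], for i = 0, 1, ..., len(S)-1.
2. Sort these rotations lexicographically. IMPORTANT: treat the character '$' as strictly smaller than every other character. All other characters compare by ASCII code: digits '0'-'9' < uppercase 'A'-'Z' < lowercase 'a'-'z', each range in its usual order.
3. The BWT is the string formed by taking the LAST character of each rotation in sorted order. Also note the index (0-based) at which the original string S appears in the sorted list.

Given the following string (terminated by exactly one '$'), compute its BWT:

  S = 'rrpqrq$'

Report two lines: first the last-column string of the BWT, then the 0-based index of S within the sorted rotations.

Answer: qrrprq$
6

Derivation:
All 7 rotations (rotation i = S[i:]+S[:i]):
  rot[0] = rrpqrq$
  rot[1] = rpqrq$r
  rot[2] = pqrq$rr
  rot[3] = qrq$rrp
  rot[4] = rq$rrpq
  rot[5] = q$rrpqr
  rot[6] = $rrpqrq
Sorted (with $ < everything):
  sorted[0] = $rrpqrq  (last char: 'q')
  sorted[1] = pqrq$rr  (last char: 'r')
  sorted[2] = q$rrpqr  (last char: 'r')
  sorted[3] = qrq$rrp  (last char: 'p')
  sorted[4] = rpqrq$r  (last char: 'r')
  sorted[5] = rq$rrpq  (last char: 'q')
  sorted[6] = rrpqrq$  (last char: '$')
Last column: qrrprq$
Original string S is at sorted index 6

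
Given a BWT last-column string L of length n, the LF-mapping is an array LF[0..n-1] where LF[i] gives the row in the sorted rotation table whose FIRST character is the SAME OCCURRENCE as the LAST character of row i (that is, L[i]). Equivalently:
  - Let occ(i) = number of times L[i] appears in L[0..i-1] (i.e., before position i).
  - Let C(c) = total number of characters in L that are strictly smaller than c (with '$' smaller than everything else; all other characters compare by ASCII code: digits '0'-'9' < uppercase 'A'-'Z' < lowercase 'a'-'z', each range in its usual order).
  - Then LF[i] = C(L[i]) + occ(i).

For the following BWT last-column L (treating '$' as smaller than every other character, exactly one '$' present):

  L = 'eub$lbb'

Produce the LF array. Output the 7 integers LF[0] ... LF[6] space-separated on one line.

Answer: 4 6 1 0 5 2 3

Derivation:
Char counts: '$':1, 'b':3, 'e':1, 'l':1, 'u':1
C (first-col start): C('$')=0, C('b')=1, C('e')=4, C('l')=5, C('u')=6
L[0]='e': occ=0, LF[0]=C('e')+0=4+0=4
L[1]='u': occ=0, LF[1]=C('u')+0=6+0=6
L[2]='b': occ=0, LF[2]=C('b')+0=1+0=1
L[3]='$': occ=0, LF[3]=C('$')+0=0+0=0
L[4]='l': occ=0, LF[4]=C('l')+0=5+0=5
L[5]='b': occ=1, LF[5]=C('b')+1=1+1=2
L[6]='b': occ=2, LF[6]=C('b')+2=1+2=3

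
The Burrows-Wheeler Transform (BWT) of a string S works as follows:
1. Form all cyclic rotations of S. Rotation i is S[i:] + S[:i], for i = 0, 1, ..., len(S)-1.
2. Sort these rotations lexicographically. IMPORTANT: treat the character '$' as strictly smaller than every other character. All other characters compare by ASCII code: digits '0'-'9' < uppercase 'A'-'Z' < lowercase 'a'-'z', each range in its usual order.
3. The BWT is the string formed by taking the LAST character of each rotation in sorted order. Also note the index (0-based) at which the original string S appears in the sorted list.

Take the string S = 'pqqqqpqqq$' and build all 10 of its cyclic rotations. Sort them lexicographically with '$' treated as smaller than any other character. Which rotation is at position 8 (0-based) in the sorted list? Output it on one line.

Answer: qqqpqqq$pq

Derivation:
All 10 rotations (rotation i = S[i:]+S[:i]):
  rot[0] = pqqqqpqqq$
  rot[1] = qqqqpqqq$p
  rot[2] = qqqpqqq$pq
  rot[3] = qqpqqq$pqq
  rot[4] = qpqqq$pqqq
  rot[5] = pqqq$pqqqq
  rot[6] = qqq$pqqqqp
  rot[7] = qq$pqqqqpq
  rot[8] = q$pqqqqpqq
  rot[9] = $pqqqqpqqq
Sorted (with $ < everything):
  sorted[0] = $pqqqqpqqq
  sorted[1] = pqqq$pqqqq
  sorted[2] = pqqqqpqqq$
  sorted[3] = q$pqqqqpqq
  sorted[4] = qpqqq$pqqq
  sorted[5] = qq$pqqqqpq
  sorted[6] = qqpqqq$pqq
  sorted[7] = qqq$pqqqqp
  sorted[8] = qqqpqqq$pq
  sorted[9] = qqqqpqqq$p
sorted[8] = qqqpqqq$pq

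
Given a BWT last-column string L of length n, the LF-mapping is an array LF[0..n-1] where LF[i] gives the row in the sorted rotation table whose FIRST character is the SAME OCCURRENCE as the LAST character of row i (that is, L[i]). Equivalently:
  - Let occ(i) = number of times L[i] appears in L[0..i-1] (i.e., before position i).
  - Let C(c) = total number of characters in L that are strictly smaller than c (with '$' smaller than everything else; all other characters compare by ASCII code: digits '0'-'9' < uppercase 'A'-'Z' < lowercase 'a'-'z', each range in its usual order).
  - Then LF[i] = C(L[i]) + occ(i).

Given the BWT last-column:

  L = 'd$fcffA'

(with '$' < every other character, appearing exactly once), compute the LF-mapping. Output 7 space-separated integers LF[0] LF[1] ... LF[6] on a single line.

Char counts: '$':1, 'A':1, 'c':1, 'd':1, 'f':3
C (first-col start): C('$')=0, C('A')=1, C('c')=2, C('d')=3, C('f')=4
L[0]='d': occ=0, LF[0]=C('d')+0=3+0=3
L[1]='$': occ=0, LF[1]=C('$')+0=0+0=0
L[2]='f': occ=0, LF[2]=C('f')+0=4+0=4
L[3]='c': occ=0, LF[3]=C('c')+0=2+0=2
L[4]='f': occ=1, LF[4]=C('f')+1=4+1=5
L[5]='f': occ=2, LF[5]=C('f')+2=4+2=6
L[6]='A': occ=0, LF[6]=C('A')+0=1+0=1

Answer: 3 0 4 2 5 6 1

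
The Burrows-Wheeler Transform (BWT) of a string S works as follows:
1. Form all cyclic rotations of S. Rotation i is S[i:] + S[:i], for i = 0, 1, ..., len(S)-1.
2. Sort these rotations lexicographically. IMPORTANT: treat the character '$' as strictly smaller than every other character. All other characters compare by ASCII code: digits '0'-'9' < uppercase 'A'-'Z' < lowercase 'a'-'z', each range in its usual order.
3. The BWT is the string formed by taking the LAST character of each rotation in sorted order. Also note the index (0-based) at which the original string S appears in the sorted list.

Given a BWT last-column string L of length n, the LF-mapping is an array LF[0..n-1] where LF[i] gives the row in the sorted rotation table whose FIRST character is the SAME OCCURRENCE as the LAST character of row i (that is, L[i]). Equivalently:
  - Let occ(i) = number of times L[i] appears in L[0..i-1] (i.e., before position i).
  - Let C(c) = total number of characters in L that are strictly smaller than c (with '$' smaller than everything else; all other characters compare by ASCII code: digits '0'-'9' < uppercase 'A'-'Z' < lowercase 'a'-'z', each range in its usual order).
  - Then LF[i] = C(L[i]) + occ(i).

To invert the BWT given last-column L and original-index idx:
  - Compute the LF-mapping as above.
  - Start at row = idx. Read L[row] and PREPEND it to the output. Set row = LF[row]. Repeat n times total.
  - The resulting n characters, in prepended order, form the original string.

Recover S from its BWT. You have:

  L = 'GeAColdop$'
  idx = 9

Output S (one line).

Answer: poodleACG$

Derivation:
LF mapping: 3 5 1 2 7 6 4 8 9 0
Walk LF starting at row 9, prepending L[row]:
  step 1: row=9, L[9]='$', prepend. Next row=LF[9]=0
  step 2: row=0, L[0]='G', prepend. Next row=LF[0]=3
  step 3: row=3, L[3]='C', prepend. Next row=LF[3]=2
  step 4: row=2, L[2]='A', prepend. Next row=LF[2]=1
  step 5: row=1, L[1]='e', prepend. Next row=LF[1]=5
  step 6: row=5, L[5]='l', prepend. Next row=LF[5]=6
  step 7: row=6, L[6]='d', prepend. Next row=LF[6]=4
  step 8: row=4, L[4]='o', prepend. Next row=LF[4]=7
  step 9: row=7, L[7]='o', prepend. Next row=LF[7]=8
  step 10: row=8, L[8]='p', prepend. Next row=LF[8]=9
Reversed output: poodleACG$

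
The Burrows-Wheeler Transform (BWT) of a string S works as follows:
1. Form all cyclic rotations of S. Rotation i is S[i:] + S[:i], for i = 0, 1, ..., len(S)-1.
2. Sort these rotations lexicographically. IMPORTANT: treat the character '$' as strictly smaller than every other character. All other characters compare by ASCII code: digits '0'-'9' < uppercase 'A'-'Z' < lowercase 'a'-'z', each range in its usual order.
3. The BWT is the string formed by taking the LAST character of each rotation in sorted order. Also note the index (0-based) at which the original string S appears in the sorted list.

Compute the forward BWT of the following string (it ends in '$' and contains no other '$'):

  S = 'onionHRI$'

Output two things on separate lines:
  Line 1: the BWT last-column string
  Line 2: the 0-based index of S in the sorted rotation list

All 9 rotations (rotation i = S[i:]+S[:i]):
  rot[0] = onionHRI$
  rot[1] = nionHRI$o
  rot[2] = ionHRI$on
  rot[3] = onHRI$oni
  rot[4] = nHRI$onio
  rot[5] = HRI$onion
  rot[6] = RI$onionH
  rot[7] = I$onionHR
  rot[8] = $onionHRI
Sorted (with $ < everything):
  sorted[0] = $onionHRI  (last char: 'I')
  sorted[1] = HRI$onion  (last char: 'n')
  sorted[2] = I$onionHR  (last char: 'R')
  sorted[3] = RI$onionH  (last char: 'H')
  sorted[4] = ionHRI$on  (last char: 'n')
  sorted[5] = nHRI$onio  (last char: 'o')
  sorted[6] = nionHRI$o  (last char: 'o')
  sorted[7] = onHRI$oni  (last char: 'i')
  sorted[8] = onionHRI$  (last char: '$')
Last column: InRHnooi$
Original string S is at sorted index 8

Answer: InRHnooi$
8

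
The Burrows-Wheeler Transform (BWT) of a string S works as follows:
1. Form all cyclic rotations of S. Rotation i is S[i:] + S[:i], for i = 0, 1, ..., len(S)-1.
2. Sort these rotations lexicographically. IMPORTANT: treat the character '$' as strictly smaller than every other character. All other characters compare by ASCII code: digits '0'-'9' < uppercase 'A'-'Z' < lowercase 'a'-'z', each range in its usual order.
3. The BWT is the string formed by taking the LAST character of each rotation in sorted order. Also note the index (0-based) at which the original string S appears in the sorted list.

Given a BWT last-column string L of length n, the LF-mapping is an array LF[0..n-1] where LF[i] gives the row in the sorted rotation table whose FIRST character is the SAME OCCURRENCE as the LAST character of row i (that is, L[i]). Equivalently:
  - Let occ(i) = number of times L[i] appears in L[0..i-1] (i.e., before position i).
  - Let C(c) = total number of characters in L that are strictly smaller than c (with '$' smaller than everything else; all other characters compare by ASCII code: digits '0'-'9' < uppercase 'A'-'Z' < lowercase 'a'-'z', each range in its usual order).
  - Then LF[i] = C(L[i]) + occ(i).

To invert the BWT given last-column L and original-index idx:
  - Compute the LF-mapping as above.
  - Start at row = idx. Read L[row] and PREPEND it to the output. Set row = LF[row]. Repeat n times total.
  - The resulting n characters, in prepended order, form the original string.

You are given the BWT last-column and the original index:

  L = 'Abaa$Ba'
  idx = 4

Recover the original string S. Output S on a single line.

Answer: aaBabA$

Derivation:
LF mapping: 1 6 3 4 0 2 5
Walk LF starting at row 4, prepending L[row]:
  step 1: row=4, L[4]='$', prepend. Next row=LF[4]=0
  step 2: row=0, L[0]='A', prepend. Next row=LF[0]=1
  step 3: row=1, L[1]='b', prepend. Next row=LF[1]=6
  step 4: row=6, L[6]='a', prepend. Next row=LF[6]=5
  step 5: row=5, L[5]='B', prepend. Next row=LF[5]=2
  step 6: row=2, L[2]='a', prepend. Next row=LF[2]=3
  step 7: row=3, L[3]='a', prepend. Next row=LF[3]=4
Reversed output: aaBabA$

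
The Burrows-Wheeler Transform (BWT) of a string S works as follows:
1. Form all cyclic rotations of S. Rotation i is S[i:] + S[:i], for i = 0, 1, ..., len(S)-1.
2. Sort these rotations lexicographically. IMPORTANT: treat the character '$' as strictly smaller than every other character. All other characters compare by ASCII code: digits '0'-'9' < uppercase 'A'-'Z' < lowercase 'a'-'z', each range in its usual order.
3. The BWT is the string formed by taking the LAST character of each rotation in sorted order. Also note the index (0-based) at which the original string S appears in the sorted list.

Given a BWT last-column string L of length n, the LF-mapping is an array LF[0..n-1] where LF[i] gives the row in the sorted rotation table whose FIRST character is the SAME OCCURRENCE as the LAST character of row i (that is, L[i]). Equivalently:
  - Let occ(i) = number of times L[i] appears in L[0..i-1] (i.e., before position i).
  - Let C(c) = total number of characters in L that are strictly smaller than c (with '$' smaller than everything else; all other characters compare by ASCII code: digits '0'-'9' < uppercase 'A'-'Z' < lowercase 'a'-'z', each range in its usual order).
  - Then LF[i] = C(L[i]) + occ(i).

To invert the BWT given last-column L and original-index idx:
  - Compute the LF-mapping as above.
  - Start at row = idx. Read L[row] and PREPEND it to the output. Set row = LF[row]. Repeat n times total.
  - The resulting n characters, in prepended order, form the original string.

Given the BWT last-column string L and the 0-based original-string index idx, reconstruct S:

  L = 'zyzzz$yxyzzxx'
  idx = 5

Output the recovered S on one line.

Answer: yyzxzzxzzyxz$

Derivation:
LF mapping: 7 4 8 9 10 0 5 1 6 11 12 2 3
Walk LF starting at row 5, prepending L[row]:
  step 1: row=5, L[5]='$', prepend. Next row=LF[5]=0
  step 2: row=0, L[0]='z', prepend. Next row=LF[0]=7
  step 3: row=7, L[7]='x', prepend. Next row=LF[7]=1
  step 4: row=1, L[1]='y', prepend. Next row=LF[1]=4
  step 5: row=4, L[4]='z', prepend. Next row=LF[4]=10
  step 6: row=10, L[10]='z', prepend. Next row=LF[10]=12
  step 7: row=12, L[12]='x', prepend. Next row=LF[12]=3
  step 8: row=3, L[3]='z', prepend. Next row=LF[3]=9
  step 9: row=9, L[9]='z', prepend. Next row=LF[9]=11
  step 10: row=11, L[11]='x', prepend. Next row=LF[11]=2
  step 11: row=2, L[2]='z', prepend. Next row=LF[2]=8
  step 12: row=8, L[8]='y', prepend. Next row=LF[8]=6
  step 13: row=6, L[6]='y', prepend. Next row=LF[6]=5
Reversed output: yyzxzzxzzyxz$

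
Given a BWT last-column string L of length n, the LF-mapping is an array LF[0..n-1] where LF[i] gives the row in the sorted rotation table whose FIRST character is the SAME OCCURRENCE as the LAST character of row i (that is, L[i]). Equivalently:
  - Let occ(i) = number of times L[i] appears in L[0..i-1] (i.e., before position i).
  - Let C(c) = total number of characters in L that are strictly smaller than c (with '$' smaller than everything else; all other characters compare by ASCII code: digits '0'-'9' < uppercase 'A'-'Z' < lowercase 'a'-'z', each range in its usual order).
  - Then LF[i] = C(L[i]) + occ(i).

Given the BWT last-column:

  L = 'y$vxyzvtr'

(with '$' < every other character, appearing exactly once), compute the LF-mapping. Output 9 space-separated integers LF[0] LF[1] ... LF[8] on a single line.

Answer: 6 0 3 5 7 8 4 2 1

Derivation:
Char counts: '$':1, 'r':1, 't':1, 'v':2, 'x':1, 'y':2, 'z':1
C (first-col start): C('$')=0, C('r')=1, C('t')=2, C('v')=3, C('x')=5, C('y')=6, C('z')=8
L[0]='y': occ=0, LF[0]=C('y')+0=6+0=6
L[1]='$': occ=0, LF[1]=C('$')+0=0+0=0
L[2]='v': occ=0, LF[2]=C('v')+0=3+0=3
L[3]='x': occ=0, LF[3]=C('x')+0=5+0=5
L[4]='y': occ=1, LF[4]=C('y')+1=6+1=7
L[5]='z': occ=0, LF[5]=C('z')+0=8+0=8
L[6]='v': occ=1, LF[6]=C('v')+1=3+1=4
L[7]='t': occ=0, LF[7]=C('t')+0=2+0=2
L[8]='r': occ=0, LF[8]=C('r')+0=1+0=1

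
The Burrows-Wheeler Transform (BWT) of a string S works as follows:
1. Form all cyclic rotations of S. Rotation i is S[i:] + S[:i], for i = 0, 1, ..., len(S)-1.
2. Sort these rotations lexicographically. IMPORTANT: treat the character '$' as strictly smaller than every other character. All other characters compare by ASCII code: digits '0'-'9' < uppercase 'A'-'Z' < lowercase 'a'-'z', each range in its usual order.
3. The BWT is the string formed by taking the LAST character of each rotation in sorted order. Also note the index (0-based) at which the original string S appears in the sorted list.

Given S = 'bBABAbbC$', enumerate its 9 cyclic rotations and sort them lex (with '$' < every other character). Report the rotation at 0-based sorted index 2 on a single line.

Answer: AbbC$bBAB

Derivation:
All 9 rotations (rotation i = S[i:]+S[:i]):
  rot[0] = bBABAbbC$
  rot[1] = BABAbbC$b
  rot[2] = ABAbbC$bB
  rot[3] = BAbbC$bBA
  rot[4] = AbbC$bBAB
  rot[5] = bbC$bBABA
  rot[6] = bC$bBABAb
  rot[7] = C$bBABAbb
  rot[8] = $bBABAbbC
Sorted (with $ < everything):
  sorted[0] = $bBABAbbC
  sorted[1] = ABAbbC$bB
  sorted[2] = AbbC$bBAB
  sorted[3] = BABAbbC$b
  sorted[4] = BAbbC$bBA
  sorted[5] = C$bBABAbb
  sorted[6] = bBABAbbC$
  sorted[7] = bC$bBABAb
  sorted[8] = bbC$bBABA
sorted[2] = AbbC$bBAB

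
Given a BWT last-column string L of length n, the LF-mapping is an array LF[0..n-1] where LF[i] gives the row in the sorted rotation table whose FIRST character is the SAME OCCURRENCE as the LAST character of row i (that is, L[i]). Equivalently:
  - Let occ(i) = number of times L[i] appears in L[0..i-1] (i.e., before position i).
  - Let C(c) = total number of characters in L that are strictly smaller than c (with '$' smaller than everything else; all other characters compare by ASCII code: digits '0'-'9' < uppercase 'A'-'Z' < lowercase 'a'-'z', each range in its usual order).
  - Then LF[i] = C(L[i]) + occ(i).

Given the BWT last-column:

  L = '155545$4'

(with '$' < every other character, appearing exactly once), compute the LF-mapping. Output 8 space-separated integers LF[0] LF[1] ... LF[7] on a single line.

Char counts: '$':1, '1':1, '4':2, '5':4
C (first-col start): C('$')=0, C('1')=1, C('4')=2, C('5')=4
L[0]='1': occ=0, LF[0]=C('1')+0=1+0=1
L[1]='5': occ=0, LF[1]=C('5')+0=4+0=4
L[2]='5': occ=1, LF[2]=C('5')+1=4+1=5
L[3]='5': occ=2, LF[3]=C('5')+2=4+2=6
L[4]='4': occ=0, LF[4]=C('4')+0=2+0=2
L[5]='5': occ=3, LF[5]=C('5')+3=4+3=7
L[6]='$': occ=0, LF[6]=C('$')+0=0+0=0
L[7]='4': occ=1, LF[7]=C('4')+1=2+1=3

Answer: 1 4 5 6 2 7 0 3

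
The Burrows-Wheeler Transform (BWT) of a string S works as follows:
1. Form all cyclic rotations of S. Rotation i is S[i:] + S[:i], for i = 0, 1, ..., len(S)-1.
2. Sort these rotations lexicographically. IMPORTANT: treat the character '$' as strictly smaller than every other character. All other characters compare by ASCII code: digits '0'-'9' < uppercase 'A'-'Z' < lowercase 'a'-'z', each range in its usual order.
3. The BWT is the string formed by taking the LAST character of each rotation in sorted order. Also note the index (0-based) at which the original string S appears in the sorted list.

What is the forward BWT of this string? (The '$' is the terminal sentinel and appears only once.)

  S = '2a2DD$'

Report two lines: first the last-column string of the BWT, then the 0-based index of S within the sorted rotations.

All 6 rotations (rotation i = S[i:]+S[:i]):
  rot[0] = 2a2DD$
  rot[1] = a2DD$2
  rot[2] = 2DD$2a
  rot[3] = DD$2a2
  rot[4] = D$2a2D
  rot[5] = $2a2DD
Sorted (with $ < everything):
  sorted[0] = $2a2DD  (last char: 'D')
  sorted[1] = 2DD$2a  (last char: 'a')
  sorted[2] = 2a2DD$  (last char: '$')
  sorted[3] = D$2a2D  (last char: 'D')
  sorted[4] = DD$2a2  (last char: '2')
  sorted[5] = a2DD$2  (last char: '2')
Last column: Da$D22
Original string S is at sorted index 2

Answer: Da$D22
2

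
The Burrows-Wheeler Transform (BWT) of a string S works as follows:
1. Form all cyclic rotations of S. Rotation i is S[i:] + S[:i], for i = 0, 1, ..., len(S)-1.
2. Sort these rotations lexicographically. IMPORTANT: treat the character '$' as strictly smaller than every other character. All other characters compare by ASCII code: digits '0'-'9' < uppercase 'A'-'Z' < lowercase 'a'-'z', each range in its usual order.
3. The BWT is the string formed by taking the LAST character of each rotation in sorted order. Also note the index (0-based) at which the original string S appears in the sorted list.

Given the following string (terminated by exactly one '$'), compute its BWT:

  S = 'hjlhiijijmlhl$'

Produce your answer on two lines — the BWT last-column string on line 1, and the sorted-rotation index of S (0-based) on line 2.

All 14 rotations (rotation i = S[i:]+S[:i]):
  rot[0] = hjlhiijijmlhl$
  rot[1] = jlhiijijmlhl$h
  rot[2] = lhiijijmlhl$hj
  rot[3] = hiijijmlhl$hjl
  rot[4] = iijijmlhl$hjlh
  rot[5] = ijijmlhl$hjlhi
  rot[6] = jijmlhl$hjlhii
  rot[7] = ijmlhl$hjlhiij
  rot[8] = jmlhl$hjlhiiji
  rot[9] = mlhl$hjlhiijij
  rot[10] = lhl$hjlhiijijm
  rot[11] = hl$hjlhiijijml
  rot[12] = l$hjlhiijijmlh
  rot[13] = $hjlhiijijmlhl
Sorted (with $ < everything):
  sorted[0] = $hjlhiijijmlhl  (last char: 'l')
  sorted[1] = hiijijmlhl$hjl  (last char: 'l')
  sorted[2] = hjlhiijijmlhl$  (last char: '$')
  sorted[3] = hl$hjlhiijijml  (last char: 'l')
  sorted[4] = iijijmlhl$hjlh  (last char: 'h')
  sorted[5] = ijijmlhl$hjlhi  (last char: 'i')
  sorted[6] = ijmlhl$hjlhiij  (last char: 'j')
  sorted[7] = jijmlhl$hjlhii  (last char: 'i')
  sorted[8] = jlhiijijmlhl$h  (last char: 'h')
  sorted[9] = jmlhl$hjlhiiji  (last char: 'i')
  sorted[10] = l$hjlhiijijmlh  (last char: 'h')
  sorted[11] = lhiijijmlhl$hj  (last char: 'j')
  sorted[12] = lhl$hjlhiijijm  (last char: 'm')
  sorted[13] = mlhl$hjlhiijij  (last char: 'j')
Last column: ll$lhijihihjmj
Original string S is at sorted index 2

Answer: ll$lhijihihjmj
2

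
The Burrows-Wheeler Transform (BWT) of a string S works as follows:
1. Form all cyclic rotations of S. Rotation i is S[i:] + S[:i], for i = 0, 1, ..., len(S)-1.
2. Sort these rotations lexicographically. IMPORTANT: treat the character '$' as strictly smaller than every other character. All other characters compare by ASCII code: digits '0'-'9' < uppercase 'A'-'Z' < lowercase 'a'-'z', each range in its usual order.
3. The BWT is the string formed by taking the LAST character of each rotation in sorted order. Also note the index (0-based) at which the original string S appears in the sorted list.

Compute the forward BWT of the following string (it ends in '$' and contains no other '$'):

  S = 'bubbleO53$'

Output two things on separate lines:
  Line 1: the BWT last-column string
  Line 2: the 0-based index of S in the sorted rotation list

All 10 rotations (rotation i = S[i:]+S[:i]):
  rot[0] = bubbleO53$
  rot[1] = ubbleO53$b
  rot[2] = bbleO53$bu
  rot[3] = bleO53$bub
  rot[4] = leO53$bubb
  rot[5] = eO53$bubbl
  rot[6] = O53$bubble
  rot[7] = 53$bubbleO
  rot[8] = 3$bubbleO5
  rot[9] = $bubbleO53
Sorted (with $ < everything):
  sorted[0] = $bubbleO53  (last char: '3')
  sorted[1] = 3$bubbleO5  (last char: '5')
  sorted[2] = 53$bubbleO  (last char: 'O')
  sorted[3] = O53$bubble  (last char: 'e')
  sorted[4] = bbleO53$bu  (last char: 'u')
  sorted[5] = bleO53$bub  (last char: 'b')
  sorted[6] = bubbleO53$  (last char: '$')
  sorted[7] = eO53$bubbl  (last char: 'l')
  sorted[8] = leO53$bubb  (last char: 'b')
  sorted[9] = ubbleO53$b  (last char: 'b')
Last column: 35Oeub$lbb
Original string S is at sorted index 6

Answer: 35Oeub$lbb
6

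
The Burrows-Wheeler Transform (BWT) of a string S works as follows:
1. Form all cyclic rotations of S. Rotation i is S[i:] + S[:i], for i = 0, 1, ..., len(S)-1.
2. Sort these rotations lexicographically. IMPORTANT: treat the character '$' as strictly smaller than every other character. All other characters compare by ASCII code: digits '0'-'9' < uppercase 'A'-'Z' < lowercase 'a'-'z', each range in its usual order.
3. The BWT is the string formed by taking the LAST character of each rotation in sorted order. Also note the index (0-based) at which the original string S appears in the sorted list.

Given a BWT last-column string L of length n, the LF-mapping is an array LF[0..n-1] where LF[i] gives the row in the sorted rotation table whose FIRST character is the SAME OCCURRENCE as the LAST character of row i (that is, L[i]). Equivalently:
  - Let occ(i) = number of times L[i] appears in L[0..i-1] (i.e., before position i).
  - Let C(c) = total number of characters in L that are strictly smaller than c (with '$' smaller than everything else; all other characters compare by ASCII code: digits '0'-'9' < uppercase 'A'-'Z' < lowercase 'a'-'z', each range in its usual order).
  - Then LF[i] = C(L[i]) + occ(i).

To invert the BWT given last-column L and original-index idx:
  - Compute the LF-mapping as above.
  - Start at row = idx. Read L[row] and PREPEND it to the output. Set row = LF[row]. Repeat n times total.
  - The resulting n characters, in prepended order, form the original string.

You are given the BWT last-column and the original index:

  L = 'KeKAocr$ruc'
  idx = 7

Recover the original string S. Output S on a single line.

Answer: occurreAKK$

Derivation:
LF mapping: 2 6 3 1 7 4 8 0 9 10 5
Walk LF starting at row 7, prepending L[row]:
  step 1: row=7, L[7]='$', prepend. Next row=LF[7]=0
  step 2: row=0, L[0]='K', prepend. Next row=LF[0]=2
  step 3: row=2, L[2]='K', prepend. Next row=LF[2]=3
  step 4: row=3, L[3]='A', prepend. Next row=LF[3]=1
  step 5: row=1, L[1]='e', prepend. Next row=LF[1]=6
  step 6: row=6, L[6]='r', prepend. Next row=LF[6]=8
  step 7: row=8, L[8]='r', prepend. Next row=LF[8]=9
  step 8: row=9, L[9]='u', prepend. Next row=LF[9]=10
  step 9: row=10, L[10]='c', prepend. Next row=LF[10]=5
  step 10: row=5, L[5]='c', prepend. Next row=LF[5]=4
  step 11: row=4, L[4]='o', prepend. Next row=LF[4]=7
Reversed output: occurreAKK$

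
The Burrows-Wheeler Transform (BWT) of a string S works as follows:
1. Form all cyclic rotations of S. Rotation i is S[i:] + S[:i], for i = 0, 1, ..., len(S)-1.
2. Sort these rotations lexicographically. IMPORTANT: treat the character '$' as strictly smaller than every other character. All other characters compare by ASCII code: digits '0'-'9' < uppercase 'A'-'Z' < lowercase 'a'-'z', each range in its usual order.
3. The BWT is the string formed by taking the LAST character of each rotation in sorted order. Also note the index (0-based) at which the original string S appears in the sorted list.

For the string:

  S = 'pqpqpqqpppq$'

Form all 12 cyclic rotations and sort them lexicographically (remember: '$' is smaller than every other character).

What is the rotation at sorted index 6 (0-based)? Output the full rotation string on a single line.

All 12 rotations (rotation i = S[i:]+S[:i]):
  rot[0] = pqpqpqqpppq$
  rot[1] = qpqpqqpppq$p
  rot[2] = pqpqqpppq$pq
  rot[3] = qpqqpppq$pqp
  rot[4] = pqqpppq$pqpq
  rot[5] = qqpppq$pqpqp
  rot[6] = qpppq$pqpqpq
  rot[7] = pppq$pqpqpqq
  rot[8] = ppq$pqpqpqqp
  rot[9] = pq$pqpqpqqpp
  rot[10] = q$pqpqpqqppp
  rot[11] = $pqpqpqqpppq
Sorted (with $ < everything):
  sorted[0] = $pqpqpqqpppq
  sorted[1] = pppq$pqpqpqq
  sorted[2] = ppq$pqpqpqqp
  sorted[3] = pq$pqpqpqqpp
  sorted[4] = pqpqpqqpppq$
  sorted[5] = pqpqqpppq$pq
  sorted[6] = pqqpppq$pqpq
  sorted[7] = q$pqpqpqqppp
  sorted[8] = qpppq$pqpqpq
  sorted[9] = qpqpqqpppq$p
  sorted[10] = qpqqpppq$pqp
  sorted[11] = qqpppq$pqpqp
sorted[6] = pqqpppq$pqpq

Answer: pqqpppq$pqpq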